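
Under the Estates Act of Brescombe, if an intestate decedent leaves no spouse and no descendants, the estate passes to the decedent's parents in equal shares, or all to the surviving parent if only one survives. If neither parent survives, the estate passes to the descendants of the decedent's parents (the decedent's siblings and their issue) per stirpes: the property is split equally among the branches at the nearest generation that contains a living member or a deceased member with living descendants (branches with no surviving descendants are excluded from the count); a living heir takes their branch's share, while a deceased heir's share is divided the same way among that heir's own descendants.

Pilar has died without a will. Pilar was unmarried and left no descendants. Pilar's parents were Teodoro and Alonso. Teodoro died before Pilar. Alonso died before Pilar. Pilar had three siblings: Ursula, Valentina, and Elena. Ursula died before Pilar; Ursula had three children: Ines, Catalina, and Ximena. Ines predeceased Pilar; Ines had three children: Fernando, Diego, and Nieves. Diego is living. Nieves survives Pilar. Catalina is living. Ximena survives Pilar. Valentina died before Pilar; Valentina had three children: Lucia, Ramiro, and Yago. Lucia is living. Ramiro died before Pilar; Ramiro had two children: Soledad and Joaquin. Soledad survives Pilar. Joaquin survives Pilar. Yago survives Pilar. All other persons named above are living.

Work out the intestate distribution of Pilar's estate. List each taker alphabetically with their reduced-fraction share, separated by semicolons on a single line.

Neither parent survives and there are no descendants, so the estate passes to Pilar's siblings and their issue per stirpes.
The estate is divided into 3 equal shares of 1/3 among Ursula, Valentina, Elena.
Ursula predeceased; the 1/3 allotted to Ursula's branch passes to Ursula's issue by representation.
The 1/3 is divided into 3 equal shares of 1/9 among Ines, Catalina, Ximena.
Ines predeceased; the 1/9 allotted to Ines's branch passes to Ines's issue by representation.
The 1/9 is divided into 3 equal shares of 1/27 among Fernando, Diego, Nieves.
Fernando is living and takes 1/27.
Diego is living and takes 1/27.
Nieves is living and takes 1/27.
Catalina is living and takes 1/9.
Ximena is living and takes 1/9.
Valentina predeceased; the 1/3 allotted to Valentina's branch passes to Valentina's issue by representation.
The 1/3 is divided into 3 equal shares of 1/9 among Lucia, Ramiro, Yago.
Lucia is living and takes 1/9.
Ramiro predeceased; the 1/9 allotted to Ramiro's branch passes to Ramiro's issue by representation.
The 1/9 is divided into 2 equal shares of 1/18 among Soledad, Joaquin.
Soledad is living and takes 1/18.
Joaquin is living and takes 1/18.
Yago is living and takes 1/9.
Elena is living and takes 1/3.

Catalina 1/9; Diego 1/27; Elena 1/3; Fernando 1/27; Joaquin 1/18; Lucia 1/9; Nieves 1/27; Soledad 1/18; Ximena 1/9; Yago 1/9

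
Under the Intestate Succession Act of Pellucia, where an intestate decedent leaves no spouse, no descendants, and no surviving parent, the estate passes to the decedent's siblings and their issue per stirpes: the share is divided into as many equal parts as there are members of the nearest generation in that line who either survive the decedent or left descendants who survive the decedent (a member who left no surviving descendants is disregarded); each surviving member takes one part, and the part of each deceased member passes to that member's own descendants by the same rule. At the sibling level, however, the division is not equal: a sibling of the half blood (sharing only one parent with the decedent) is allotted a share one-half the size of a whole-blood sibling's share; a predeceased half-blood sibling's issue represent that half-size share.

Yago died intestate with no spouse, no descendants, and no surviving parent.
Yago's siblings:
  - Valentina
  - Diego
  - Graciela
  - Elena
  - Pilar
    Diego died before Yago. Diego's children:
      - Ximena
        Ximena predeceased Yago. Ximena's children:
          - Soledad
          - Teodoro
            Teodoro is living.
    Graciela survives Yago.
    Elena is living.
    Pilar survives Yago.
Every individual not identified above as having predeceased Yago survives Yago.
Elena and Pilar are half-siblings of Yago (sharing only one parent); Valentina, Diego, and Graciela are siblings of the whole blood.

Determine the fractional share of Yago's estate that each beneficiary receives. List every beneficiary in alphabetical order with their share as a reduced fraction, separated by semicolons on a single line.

No spouse, descendants, or parent survives, so the estate passes to Yago's siblings per stirpes.
Half-blood siblings count for one-half the weight of whole-blood siblings at the initial division.
Dividing 1 in proportion to weights (total weight 4): Valentina (weight 1) → 1/4; Diego (weight 1) → 1/4; Graciela (weight 1) → 1/4; Elena (weight 1/2) → 1/8; Pilar (weight 1/2) → 1/8.
Valentina is living and takes 1/4.
Diego predeceased; the 1/4 allotted to Diego's branch passes to Diego's issue by representation.
Ximena's line is the sole branch at this level, so the full 1/4 passes to Ximena's issue by representation.
The 1/4 is divided into 2 equal shares of 1/8 among Soledad, Teodoro.
Soledad is living and takes 1/8.
Teodoro is living and takes 1/8.
Graciela is living and takes 1/4.
Elena is living and takes 1/8.
Pilar is living and takes 1/8.

Elena 1/8; Graciela 1/4; Pilar 1/8; Soledad 1/8; Teodoro 1/8; Valentina 1/4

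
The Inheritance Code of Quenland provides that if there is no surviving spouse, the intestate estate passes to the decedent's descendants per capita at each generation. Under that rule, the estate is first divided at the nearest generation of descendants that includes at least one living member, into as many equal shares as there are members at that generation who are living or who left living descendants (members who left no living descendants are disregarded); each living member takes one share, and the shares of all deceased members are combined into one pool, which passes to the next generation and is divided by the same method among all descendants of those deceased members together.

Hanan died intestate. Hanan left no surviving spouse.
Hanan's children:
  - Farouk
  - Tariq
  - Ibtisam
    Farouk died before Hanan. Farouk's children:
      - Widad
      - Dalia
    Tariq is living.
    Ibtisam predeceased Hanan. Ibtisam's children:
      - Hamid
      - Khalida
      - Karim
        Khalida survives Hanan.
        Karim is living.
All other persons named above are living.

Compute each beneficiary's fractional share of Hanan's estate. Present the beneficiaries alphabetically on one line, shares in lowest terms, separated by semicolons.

There is no surviving spouse, so the entire estate passes to Hanan's descendants per capita at each generation.
At generation 1 (Farouk, Tariq, Ibtisam) there are 3 shares of (1)/3 = 1/3 each.
Living: Tariq — each takes 1/3.
Deceased: Farouk and Ibtisam. Their combined 2/3 is pooled and carried to generation 2.
At generation 2 (Widad, Dalia, Hamid, Khalida, Karim) there are 5 shares of (2/3)/5 = 2/15 each.
Living: Widad, Dalia, Hamid, Khalida, and Karim — each takes 2/15.

Dalia 2/15; Hamid 2/15; Karim 2/15; Khalida 2/15; Tariq 1/3; Widad 2/15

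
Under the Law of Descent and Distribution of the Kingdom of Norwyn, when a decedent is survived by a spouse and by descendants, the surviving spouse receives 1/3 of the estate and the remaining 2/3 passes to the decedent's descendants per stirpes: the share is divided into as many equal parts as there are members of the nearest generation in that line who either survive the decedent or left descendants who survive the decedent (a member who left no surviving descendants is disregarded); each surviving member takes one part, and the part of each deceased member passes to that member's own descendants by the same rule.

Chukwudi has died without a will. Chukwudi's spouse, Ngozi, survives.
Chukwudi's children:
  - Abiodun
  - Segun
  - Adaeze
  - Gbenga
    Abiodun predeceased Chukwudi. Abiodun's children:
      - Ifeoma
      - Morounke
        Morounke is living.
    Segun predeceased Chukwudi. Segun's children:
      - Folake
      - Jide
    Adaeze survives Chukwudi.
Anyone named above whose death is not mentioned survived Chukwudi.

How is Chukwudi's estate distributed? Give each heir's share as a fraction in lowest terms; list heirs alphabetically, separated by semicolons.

Ngozi, as surviving spouse, takes 1/3.
The remaining 2/3 passes to Chukwudi's descendants per stirpes.
The 2/3 is divided into 4 equal shares of 1/6 among Abiodun, Segun, Adaeze, Gbenga.
Abiodun predeceased; the 1/6 allotted to Abiodun's branch passes to Abiodun's issue by representation.
The 1/6 is divided into 2 equal shares of 1/12 among Ifeoma, Morounke.
Ifeoma is living and takes 1/12.
Morounke is living and takes 1/12.
Segun predeceased; the 1/6 allotted to Segun's branch passes to Segun's issue by representation.
The 1/6 is divided into 2 equal shares of 1/12 among Folake, Jide.
Folake is living and takes 1/12.
Jide is living and takes 1/12.
Adaeze is living and takes 1/6.
Gbenga is living and takes 1/6.

Adaeze 1/6; Folake 1/12; Gbenga 1/6; Ifeoma 1/12; Jide 1/12; Morounke 1/12; Ngozi 1/3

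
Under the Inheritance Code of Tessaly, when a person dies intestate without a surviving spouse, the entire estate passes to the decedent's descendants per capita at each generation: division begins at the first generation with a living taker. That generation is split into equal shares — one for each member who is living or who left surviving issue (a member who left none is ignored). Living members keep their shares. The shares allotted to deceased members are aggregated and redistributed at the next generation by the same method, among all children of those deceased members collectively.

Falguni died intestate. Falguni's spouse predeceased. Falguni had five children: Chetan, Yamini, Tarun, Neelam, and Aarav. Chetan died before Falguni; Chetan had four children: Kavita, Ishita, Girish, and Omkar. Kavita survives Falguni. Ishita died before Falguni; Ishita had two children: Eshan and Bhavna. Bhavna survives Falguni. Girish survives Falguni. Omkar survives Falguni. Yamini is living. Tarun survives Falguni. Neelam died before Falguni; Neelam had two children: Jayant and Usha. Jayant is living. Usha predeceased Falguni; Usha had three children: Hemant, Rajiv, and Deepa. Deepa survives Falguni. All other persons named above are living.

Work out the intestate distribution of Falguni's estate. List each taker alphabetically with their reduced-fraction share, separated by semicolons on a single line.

There is no surviving spouse, so the entire estate passes to Falguni's descendants per capita at each generation.
At generation 1 (Chetan, Yamini, Tarun, Neelam, Aarav) there are 5 shares of (1)/5 = 1/5 each.
Living: Yamini, Tarun, and Aarav — each takes 1/5.
Deceased: Chetan and Neelam. Their combined 2/5 is pooled and carried to generation 2.
At generation 2 (Kavita, Ishita, Girish, Omkar, Jayant, Usha) there are 6 shares of (2/5)/6 = 1/15 each.
Living: Kavita, Girish, Omkar, and Jayant — each takes 1/15.
Deceased: Ishita and Usha. Their combined 2/15 is pooled and carried to generation 3.
At generation 3 (Eshan, Bhavna, Hemant, Rajiv, Deepa) there are 5 shares of (2/15)/5 = 2/75 each.
Living: Eshan, Bhavna, Hemant, Rajiv, and Deepa — each takes 2/75.

Aarav 1/5; Bhavna 2/75; Deepa 2/75; Eshan 2/75; Girish 1/15; Hemant 2/75; Jayant 1/15; Kavita 1/15; Omkar 1/15; Rajiv 2/75; Tarun 1/5; Yamini 1/5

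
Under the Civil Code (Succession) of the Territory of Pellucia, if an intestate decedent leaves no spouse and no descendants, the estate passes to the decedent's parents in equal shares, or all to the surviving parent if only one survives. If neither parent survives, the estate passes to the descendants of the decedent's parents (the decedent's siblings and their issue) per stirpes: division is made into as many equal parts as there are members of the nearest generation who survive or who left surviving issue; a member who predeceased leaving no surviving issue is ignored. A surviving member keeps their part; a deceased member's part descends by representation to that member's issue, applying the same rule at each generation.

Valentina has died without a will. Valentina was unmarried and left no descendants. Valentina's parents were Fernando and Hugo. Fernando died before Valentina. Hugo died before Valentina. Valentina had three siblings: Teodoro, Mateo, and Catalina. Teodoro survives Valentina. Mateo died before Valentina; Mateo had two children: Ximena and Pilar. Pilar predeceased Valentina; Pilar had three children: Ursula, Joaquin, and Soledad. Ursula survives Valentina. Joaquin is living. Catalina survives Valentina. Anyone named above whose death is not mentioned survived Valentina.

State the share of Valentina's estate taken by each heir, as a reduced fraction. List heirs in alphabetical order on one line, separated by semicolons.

Catalina 1/3; Joaquin 1/18; Soledad 1/18; Teodoro 1/3; Ursula 1/18; Ximena 1/6

Neither parent survives and there are no descendants, so the estate passes to Valentina's siblings and their issue per stirpes.
The estate is divided into 3 equal shares of 1/3 among Teodoro, Mateo, Catalina.
Teodoro is living and takes 1/3.
Mateo predeceased; the 1/3 allotted to Mateo's branch passes to Mateo's issue by representation.
The 1/3 is divided into 2 equal shares of 1/6 among Ximena, Pilar.
Ximena is living and takes 1/6.
Pilar predeceased; the 1/6 allotted to Pilar's branch passes to Pilar's issue by representation.
The 1/6 is divided into 3 equal shares of 1/18 among Ursula, Joaquin, Soledad.
Ursula is living and takes 1/18.
Joaquin is living and takes 1/18.
Soledad is living and takes 1/18.
Catalina is living and takes 1/3.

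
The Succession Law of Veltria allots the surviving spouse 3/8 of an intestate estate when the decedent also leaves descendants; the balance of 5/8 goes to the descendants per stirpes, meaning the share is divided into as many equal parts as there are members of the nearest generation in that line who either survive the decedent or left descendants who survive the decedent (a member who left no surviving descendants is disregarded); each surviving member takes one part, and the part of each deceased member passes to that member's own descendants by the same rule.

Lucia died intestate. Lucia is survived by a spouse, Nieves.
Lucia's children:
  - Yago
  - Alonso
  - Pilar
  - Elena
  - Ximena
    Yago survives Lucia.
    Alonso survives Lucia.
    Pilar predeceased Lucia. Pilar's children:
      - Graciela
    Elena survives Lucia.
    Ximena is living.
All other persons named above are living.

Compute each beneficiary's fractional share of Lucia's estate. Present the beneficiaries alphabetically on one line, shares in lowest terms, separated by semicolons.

Nieves, as surviving spouse, takes 3/8.
The remaining 5/8 passes to Lucia's descendants per stirpes.
The 5/8 is divided into 5 equal shares of 1/8 among Yago, Alonso, Pilar, Elena, Ximena.
Yago is living and takes 1/8.
Alonso is living and takes 1/8.
Pilar predeceased; the 1/8 allotted to Pilar's branch passes to Pilar's issue by representation.
Graciela is the sole taker at this level and receives the full 1/8.
Elena is living and takes 1/8.
Ximena is living and takes 1/8.

Alonso 1/8; Elena 1/8; Graciela 1/8; Nieves 3/8; Ximena 1/8; Yago 1/8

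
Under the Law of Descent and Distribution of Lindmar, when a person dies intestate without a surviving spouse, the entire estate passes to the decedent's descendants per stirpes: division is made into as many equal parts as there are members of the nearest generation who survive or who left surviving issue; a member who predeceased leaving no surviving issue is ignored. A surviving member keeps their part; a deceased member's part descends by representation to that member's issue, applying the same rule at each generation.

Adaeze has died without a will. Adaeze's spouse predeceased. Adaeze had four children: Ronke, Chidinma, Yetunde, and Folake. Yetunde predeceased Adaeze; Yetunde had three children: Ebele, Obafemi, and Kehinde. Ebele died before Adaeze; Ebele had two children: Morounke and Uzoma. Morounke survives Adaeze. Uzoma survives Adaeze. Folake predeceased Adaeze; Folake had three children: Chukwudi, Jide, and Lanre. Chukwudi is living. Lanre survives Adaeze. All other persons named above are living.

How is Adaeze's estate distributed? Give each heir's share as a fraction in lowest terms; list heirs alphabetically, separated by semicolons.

Chidinma 1/4; Chukwudi 1/12; Jide 1/12; Kehinde 1/12; Lanre 1/12; Morounke 1/24; Obafemi 1/12; Ronke 1/4; Uzoma 1/24

There is no surviving spouse, so the entire estate passes to Adaeze's descendants per stirpes.
The estate is divided into 4 equal shares of 1/4 among Ronke, Chidinma, Yetunde, Folake.
Ronke is living and takes 1/4.
Chidinma is living and takes 1/4.
Yetunde predeceased; the 1/4 allotted to Yetunde's branch passes to Yetunde's issue by representation.
The 1/4 is divided into 3 equal shares of 1/12 among Ebele, Obafemi, Kehinde.
Ebele predeceased; the 1/12 allotted to Ebele's branch passes to Ebele's issue by representation.
The 1/12 is divided into 2 equal shares of 1/24 among Morounke, Uzoma.
Morounke is living and takes 1/24.
Uzoma is living and takes 1/24.
Obafemi is living and takes 1/12.
Kehinde is living and takes 1/12.
Folake predeceased; the 1/4 allotted to Folake's branch passes to Folake's issue by representation.
The 1/4 is divided into 3 equal shares of 1/12 among Chukwudi, Jide, Lanre.
Chukwudi is living and takes 1/12.
Jide is living and takes 1/12.
Lanre is living and takes 1/12.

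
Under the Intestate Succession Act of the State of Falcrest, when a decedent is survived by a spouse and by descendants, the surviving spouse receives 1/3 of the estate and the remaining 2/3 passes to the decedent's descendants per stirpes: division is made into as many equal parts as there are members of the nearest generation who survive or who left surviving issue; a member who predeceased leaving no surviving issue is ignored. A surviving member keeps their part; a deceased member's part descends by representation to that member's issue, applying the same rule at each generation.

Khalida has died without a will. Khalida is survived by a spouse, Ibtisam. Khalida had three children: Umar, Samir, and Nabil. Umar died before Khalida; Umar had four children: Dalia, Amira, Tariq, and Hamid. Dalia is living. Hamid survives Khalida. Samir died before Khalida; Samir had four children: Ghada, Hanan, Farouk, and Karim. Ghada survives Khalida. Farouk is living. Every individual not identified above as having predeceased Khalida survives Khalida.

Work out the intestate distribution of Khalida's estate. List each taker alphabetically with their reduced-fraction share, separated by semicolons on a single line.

Ibtisam, as surviving spouse, takes 1/3.
The remaining 2/3 passes to Khalida's descendants per stirpes.
The 2/3 is divided into 3 equal shares of 2/9 among Umar, Samir, Nabil.
Umar predeceased; the 2/9 allotted to Umar's branch passes to Umar's issue by representation.
The 2/9 is divided into 4 equal shares of 1/18 among Dalia, Amira, Tariq, Hamid.
Dalia is living and takes 1/18.
Amira is living and takes 1/18.
Tariq is living and takes 1/18.
Hamid is living and takes 1/18.
Samir predeceased; the 2/9 allotted to Samir's branch passes to Samir's issue by representation.
The 2/9 is divided into 4 equal shares of 1/18 among Ghada, Hanan, Farouk, Karim.
Ghada is living and takes 1/18.
Hanan is living and takes 1/18.
Farouk is living and takes 1/18.
Karim is living and takes 1/18.
Nabil is living and takes 2/9.

Amira 1/18; Dalia 1/18; Farouk 1/18; Ghada 1/18; Hamid 1/18; Hanan 1/18; Ibtisam 1/3; Karim 1/18; Nabil 2/9; Tariq 1/18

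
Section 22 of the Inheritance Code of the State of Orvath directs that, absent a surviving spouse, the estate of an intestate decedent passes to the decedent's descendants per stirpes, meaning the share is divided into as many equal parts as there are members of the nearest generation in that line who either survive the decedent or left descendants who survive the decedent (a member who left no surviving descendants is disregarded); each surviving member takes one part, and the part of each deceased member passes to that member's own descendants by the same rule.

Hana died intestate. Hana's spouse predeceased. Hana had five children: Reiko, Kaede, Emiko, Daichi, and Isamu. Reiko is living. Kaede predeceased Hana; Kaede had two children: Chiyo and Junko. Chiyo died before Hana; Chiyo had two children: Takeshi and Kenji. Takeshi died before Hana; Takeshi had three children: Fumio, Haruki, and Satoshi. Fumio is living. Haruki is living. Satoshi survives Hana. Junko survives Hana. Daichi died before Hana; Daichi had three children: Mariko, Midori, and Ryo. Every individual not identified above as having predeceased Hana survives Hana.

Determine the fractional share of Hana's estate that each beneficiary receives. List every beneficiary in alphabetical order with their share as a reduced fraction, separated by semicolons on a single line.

There is no surviving spouse, so the entire estate passes to Hana's descendants per stirpes.
The estate is divided into 5 equal shares of 1/5 among Reiko, Kaede, Emiko, Daichi, Isamu.
Reiko is living and takes 1/5.
Kaede predeceased; the 1/5 allotted to Kaede's branch passes to Kaede's issue by representation.
The 1/5 is divided into 2 equal shares of 1/10 among Chiyo, Junko.
Chiyo predeceased; the 1/10 allotted to Chiyo's branch passes to Chiyo's issue by representation.
The 1/10 is divided into 2 equal shares of 1/20 among Takeshi, Kenji.
Takeshi predeceased; the 1/20 allotted to Takeshi's branch passes to Takeshi's issue by representation.
The 1/20 is divided into 3 equal shares of 1/60 among Fumio, Haruki, Satoshi.
Fumio is living and takes 1/60.
Haruki is living and takes 1/60.
Satoshi is living and takes 1/60.
Kenji is living and takes 1/20.
Junko is living and takes 1/10.
Emiko is living and takes 1/5.
Daichi predeceased; the 1/5 allotted to Daichi's branch passes to Daichi's issue by representation.
The 1/5 is divided into 3 equal shares of 1/15 among Mariko, Midori, Ryo.
Mariko is living and takes 1/15.
Midori is living and takes 1/15.
Ryo is living and takes 1/15.
Isamu is living and takes 1/5.

Emiko 1/5; Fumio 1/60; Haruki 1/60; Isamu 1/5; Junko 1/10; Kenji 1/20; Mariko 1/15; Midori 1/15; Reiko 1/5; Ryo 1/15; Satoshi 1/60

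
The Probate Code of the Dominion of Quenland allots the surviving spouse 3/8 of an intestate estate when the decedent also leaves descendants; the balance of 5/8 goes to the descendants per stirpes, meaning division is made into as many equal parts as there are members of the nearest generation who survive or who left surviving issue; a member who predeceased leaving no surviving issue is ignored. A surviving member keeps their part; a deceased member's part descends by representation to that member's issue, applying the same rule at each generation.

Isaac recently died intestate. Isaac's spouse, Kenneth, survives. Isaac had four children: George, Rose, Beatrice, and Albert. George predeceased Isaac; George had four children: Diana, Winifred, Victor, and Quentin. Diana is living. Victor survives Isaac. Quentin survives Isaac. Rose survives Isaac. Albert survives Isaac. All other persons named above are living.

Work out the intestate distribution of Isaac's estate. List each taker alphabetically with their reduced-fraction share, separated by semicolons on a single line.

Albert 5/32; Beatrice 5/32; Diana 5/128; Kenneth 3/8; Quentin 5/128; Rose 5/32; Victor 5/128; Winifred 5/128

Kenneth, as surviving spouse, takes 3/8.
The remaining 5/8 passes to Isaac's descendants per stirpes.
The 5/8 is divided into 4 equal shares of 5/32 among George, Rose, Beatrice, Albert.
George predeceased; the 5/32 allotted to George's branch passes to George's issue by representation.
The 5/32 is divided into 4 equal shares of 5/128 among Diana, Winifred, Victor, Quentin.
Diana is living and takes 5/128.
Winifred is living and takes 5/128.
Victor is living and takes 5/128.
Quentin is living and takes 5/128.
Rose is living and takes 5/32.
Beatrice is living and takes 5/32.
Albert is living and takes 5/32.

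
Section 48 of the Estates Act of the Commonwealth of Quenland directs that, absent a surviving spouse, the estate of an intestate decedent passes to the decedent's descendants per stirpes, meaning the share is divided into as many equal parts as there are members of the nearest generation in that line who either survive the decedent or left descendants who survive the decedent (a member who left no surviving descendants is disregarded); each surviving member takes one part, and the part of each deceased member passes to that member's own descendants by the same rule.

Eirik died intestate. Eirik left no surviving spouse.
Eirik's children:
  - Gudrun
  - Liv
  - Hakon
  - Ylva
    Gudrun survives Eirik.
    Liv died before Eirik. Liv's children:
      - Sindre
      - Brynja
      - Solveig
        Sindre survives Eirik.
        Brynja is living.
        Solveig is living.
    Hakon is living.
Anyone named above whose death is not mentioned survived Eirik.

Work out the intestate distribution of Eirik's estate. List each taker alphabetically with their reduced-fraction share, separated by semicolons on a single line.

There is no surviving spouse, so the entire estate passes to Eirik's descendants per stirpes.
The estate is divided into 4 equal shares of 1/4 among Gudrun, Liv, Hakon, Ylva.
Gudrun is living and takes 1/4.
Liv predeceased; the 1/4 allotted to Liv's branch passes to Liv's issue by representation.
The 1/4 is divided into 3 equal shares of 1/12 among Sindre, Brynja, Solveig.
Sindre is living and takes 1/12.
Brynja is living and takes 1/12.
Solveig is living and takes 1/12.
Hakon is living and takes 1/4.
Ylva is living and takes 1/4.

Brynja 1/12; Gudrun 1/4; Hakon 1/4; Sindre 1/12; Solveig 1/12; Ylva 1/4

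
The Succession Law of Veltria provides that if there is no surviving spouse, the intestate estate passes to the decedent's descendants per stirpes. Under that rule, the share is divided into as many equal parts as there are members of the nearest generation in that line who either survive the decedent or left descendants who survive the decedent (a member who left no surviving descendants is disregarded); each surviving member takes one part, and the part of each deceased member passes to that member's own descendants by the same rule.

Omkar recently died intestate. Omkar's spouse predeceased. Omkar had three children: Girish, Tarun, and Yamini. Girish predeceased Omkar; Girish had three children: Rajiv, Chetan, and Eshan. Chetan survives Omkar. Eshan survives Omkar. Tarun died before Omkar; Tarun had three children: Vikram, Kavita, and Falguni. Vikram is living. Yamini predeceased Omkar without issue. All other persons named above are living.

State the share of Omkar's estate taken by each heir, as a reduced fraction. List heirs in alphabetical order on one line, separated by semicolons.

There is no surviving spouse, so the entire estate passes to Omkar's descendants per stirpes.
Yamini left no surviving issue, so that branch lapses and is disregarded.
The estate is divided into 2 equal shares of 1/2 among Girish, Tarun.
Girish predeceased; the 1/2 allotted to Girish's branch passes to Girish's issue by representation.
The 1/2 is divided into 3 equal shares of 1/6 among Rajiv, Chetan, Eshan.
Rajiv is living and takes 1/6.
Chetan is living and takes 1/6.
Eshan is living and takes 1/6.
Tarun predeceased; the 1/2 allotted to Tarun's branch passes to Tarun's issue by representation.
The 1/2 is divided into 3 equal shares of 1/6 among Vikram, Kavita, Falguni.
Vikram is living and takes 1/6.
Kavita is living and takes 1/6.
Falguni is living and takes 1/6.

Chetan 1/6; Eshan 1/6; Falguni 1/6; Kavita 1/6; Rajiv 1/6; Vikram 1/6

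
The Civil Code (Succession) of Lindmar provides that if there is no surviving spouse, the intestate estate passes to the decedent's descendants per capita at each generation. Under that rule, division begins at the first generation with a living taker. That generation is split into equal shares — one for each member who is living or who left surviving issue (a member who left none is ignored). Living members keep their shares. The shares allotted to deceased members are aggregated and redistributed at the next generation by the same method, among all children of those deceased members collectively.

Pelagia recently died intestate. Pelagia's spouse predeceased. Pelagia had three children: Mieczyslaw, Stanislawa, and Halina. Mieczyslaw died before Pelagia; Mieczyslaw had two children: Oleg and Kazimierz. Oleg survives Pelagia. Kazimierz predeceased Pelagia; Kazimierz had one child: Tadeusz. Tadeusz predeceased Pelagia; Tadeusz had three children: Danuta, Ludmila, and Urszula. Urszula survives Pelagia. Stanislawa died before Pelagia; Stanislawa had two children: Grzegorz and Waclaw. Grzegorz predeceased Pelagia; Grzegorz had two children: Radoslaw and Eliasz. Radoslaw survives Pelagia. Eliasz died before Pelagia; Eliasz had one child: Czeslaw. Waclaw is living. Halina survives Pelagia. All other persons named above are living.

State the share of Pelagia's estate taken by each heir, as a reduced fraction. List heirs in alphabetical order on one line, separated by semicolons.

There is no surviving spouse, so the entire estate passes to Pelagia's descendants per capita at each generation.
At generation 1 (Mieczyslaw, Stanislawa, Halina) there are 3 shares of (1)/3 = 1/3 each.
Living: Halina — each takes 1/3.
Deceased: Mieczyslaw and Stanislawa. Their combined 2/3 is pooled and carried to generation 2.
At generation 2 (Oleg, Kazimierz, Grzegorz, Waclaw) there are 4 shares of (2/3)/4 = 1/6 each.
Living: Oleg and Waclaw — each takes 1/6.
Deceased: Kazimierz and Grzegorz. Their combined 1/3 is pooled and carried to generation 3.
At generation 3 (Tadeusz, Radoslaw, Eliasz) there are 3 shares of (1/3)/3 = 1/9 each.
Living: Radoslaw — each takes 1/9.
Deceased: Tadeusz and Eliasz. Their combined 2/9 is pooled and carried to generation 4.
At generation 4 (Danuta, Ludmila, Urszula, Czeslaw) there are 4 shares of (2/9)/4 = 1/18 each.
Living: Danuta, Ludmila, Urszula, and Czeslaw — each takes 1/18.

Czeslaw 1/18; Danuta 1/18; Halina 1/3; Ludmila 1/18; Oleg 1/6; Radoslaw 1/9; Urszula 1/18; Waclaw 1/6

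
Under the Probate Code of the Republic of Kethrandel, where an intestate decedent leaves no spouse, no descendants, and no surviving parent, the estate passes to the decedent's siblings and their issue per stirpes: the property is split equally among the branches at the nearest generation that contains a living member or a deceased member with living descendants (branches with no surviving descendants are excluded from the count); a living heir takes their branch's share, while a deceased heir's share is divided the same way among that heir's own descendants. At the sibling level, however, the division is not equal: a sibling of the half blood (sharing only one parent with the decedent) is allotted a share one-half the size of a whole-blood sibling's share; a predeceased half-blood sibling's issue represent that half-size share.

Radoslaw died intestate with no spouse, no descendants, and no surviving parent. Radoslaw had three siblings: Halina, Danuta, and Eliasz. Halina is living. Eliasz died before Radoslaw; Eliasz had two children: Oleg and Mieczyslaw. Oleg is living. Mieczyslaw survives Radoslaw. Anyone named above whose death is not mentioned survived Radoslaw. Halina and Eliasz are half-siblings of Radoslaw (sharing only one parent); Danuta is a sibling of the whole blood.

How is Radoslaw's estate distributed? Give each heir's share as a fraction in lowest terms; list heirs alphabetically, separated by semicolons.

No spouse, descendants, or parent survives, so the estate passes to Radoslaw's siblings per stirpes.
Half-blood siblings count for one-half the weight of whole-blood siblings at the initial division.
Dividing 1 in proportion to weights (total weight 2): Halina (weight 1/2) → 1/4; Danuta (weight 1) → 1/2; Eliasz (weight 1/2) → 1/4.
Halina is living and takes 1/4.
Danuta is living and takes 1/2.
Eliasz predeceased; the 1/4 allotted to Eliasz's branch passes to Eliasz's issue by representation.
The 1/4 is divided into 2 equal shares of 1/8 among Oleg, Mieczyslaw.
Oleg is living and takes 1/8.
Mieczyslaw is living and takes 1/8.

Danuta 1/2; Halina 1/4; Mieczyslaw 1/8; Oleg 1/8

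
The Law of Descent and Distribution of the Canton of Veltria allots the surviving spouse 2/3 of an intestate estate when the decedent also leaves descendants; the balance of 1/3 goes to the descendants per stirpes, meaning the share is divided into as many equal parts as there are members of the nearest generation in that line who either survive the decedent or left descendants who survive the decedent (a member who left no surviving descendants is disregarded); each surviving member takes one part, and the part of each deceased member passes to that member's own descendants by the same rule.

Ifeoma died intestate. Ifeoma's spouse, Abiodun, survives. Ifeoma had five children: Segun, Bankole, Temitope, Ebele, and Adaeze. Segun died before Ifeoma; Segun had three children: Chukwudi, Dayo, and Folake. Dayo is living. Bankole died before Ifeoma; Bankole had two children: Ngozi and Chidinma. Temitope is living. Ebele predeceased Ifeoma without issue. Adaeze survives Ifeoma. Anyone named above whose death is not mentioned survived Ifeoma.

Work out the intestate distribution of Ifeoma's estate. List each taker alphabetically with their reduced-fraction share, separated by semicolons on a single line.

Abiodun 2/3; Adaeze 1/12; Chidinma 1/24; Chukwudi 1/36; Dayo 1/36; Folake 1/36; Ngozi 1/24; Temitope 1/12

Abiodun, as surviving spouse, takes 2/3.
The remaining 1/3 passes to Ifeoma's descendants per stirpes.
Ebele left no surviving issue, so that branch lapses and is disregarded.
The 1/3 is divided into 4 equal shares of 1/12 among Segun, Bankole, Temitope, Adaeze.
Segun predeceased; the 1/12 allotted to Segun's branch passes to Segun's issue by representation.
The 1/12 is divided into 3 equal shares of 1/36 among Chukwudi, Dayo, Folake.
Chukwudi is living and takes 1/36.
Dayo is living and takes 1/36.
Folake is living and takes 1/36.
Bankole predeceased; the 1/12 allotted to Bankole's branch passes to Bankole's issue by representation.
The 1/12 is divided into 2 equal shares of 1/24 among Ngozi, Chidinma.
Ngozi is living and takes 1/24.
Chidinma is living and takes 1/24.
Temitope is living and takes 1/12.
Adaeze is living and takes 1/12.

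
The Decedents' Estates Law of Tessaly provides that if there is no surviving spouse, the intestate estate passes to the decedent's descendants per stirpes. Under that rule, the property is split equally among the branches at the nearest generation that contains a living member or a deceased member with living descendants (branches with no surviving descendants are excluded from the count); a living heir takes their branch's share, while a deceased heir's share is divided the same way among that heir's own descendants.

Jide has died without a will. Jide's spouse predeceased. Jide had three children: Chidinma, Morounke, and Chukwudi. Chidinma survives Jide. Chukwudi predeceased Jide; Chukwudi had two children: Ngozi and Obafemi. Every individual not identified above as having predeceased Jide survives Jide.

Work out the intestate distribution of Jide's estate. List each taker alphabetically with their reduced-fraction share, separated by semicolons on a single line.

Chidinma 1/3; Morounke 1/3; Ngozi 1/6; Obafemi 1/6

There is no surviving spouse, so the entire estate passes to Jide's descendants per stirpes.
The estate is divided into 3 equal shares of 1/3 among Chidinma, Morounke, Chukwudi.
Chidinma is living and takes 1/3.
Morounke is living and takes 1/3.
Chukwudi predeceased; the 1/3 allotted to Chukwudi's branch passes to Chukwudi's issue by representation.
The 1/3 is divided into 2 equal shares of 1/6 among Ngozi, Obafemi.
Ngozi is living and takes 1/6.
Obafemi is living and takes 1/6.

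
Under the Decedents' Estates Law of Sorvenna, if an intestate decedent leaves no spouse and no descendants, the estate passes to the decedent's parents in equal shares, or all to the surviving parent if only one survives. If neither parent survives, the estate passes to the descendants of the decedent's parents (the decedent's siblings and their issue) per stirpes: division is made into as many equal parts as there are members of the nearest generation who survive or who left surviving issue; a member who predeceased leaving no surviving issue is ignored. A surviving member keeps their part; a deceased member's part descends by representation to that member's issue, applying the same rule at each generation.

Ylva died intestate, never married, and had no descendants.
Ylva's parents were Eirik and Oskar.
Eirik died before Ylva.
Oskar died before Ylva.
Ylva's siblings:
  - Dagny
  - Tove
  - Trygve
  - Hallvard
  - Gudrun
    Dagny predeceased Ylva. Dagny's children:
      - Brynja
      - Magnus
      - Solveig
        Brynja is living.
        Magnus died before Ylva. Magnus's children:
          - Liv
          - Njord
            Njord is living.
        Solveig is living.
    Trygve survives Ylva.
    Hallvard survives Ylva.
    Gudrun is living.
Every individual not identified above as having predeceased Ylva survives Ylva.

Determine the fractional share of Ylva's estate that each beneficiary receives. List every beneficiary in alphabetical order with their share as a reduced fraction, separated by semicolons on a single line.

Brynja 1/15; Gudrun 1/5; Hallvard 1/5; Liv 1/30; Njord 1/30; Solveig 1/15; Tove 1/5; Trygve 1/5

Neither parent survives and there are no descendants, so the estate passes to Ylva's siblings and their issue per stirpes.
The estate is divided into 5 equal shares of 1/5 among Dagny, Tove, Trygve, Hallvard, Gudrun.
Dagny predeceased; the 1/5 allotted to Dagny's branch passes to Dagny's issue by representation.
The 1/5 is divided into 3 equal shares of 1/15 among Brynja, Magnus, Solveig.
Brynja is living and takes 1/15.
Magnus predeceased; the 1/15 allotted to Magnus's branch passes to Magnus's issue by representation.
The 1/15 is divided into 2 equal shares of 1/30 among Liv, Njord.
Liv is living and takes 1/30.
Njord is living and takes 1/30.
Solveig is living and takes 1/15.
Tove is living and takes 1/5.
Trygve is living and takes 1/5.
Hallvard is living and takes 1/5.
Gudrun is living and takes 1/5.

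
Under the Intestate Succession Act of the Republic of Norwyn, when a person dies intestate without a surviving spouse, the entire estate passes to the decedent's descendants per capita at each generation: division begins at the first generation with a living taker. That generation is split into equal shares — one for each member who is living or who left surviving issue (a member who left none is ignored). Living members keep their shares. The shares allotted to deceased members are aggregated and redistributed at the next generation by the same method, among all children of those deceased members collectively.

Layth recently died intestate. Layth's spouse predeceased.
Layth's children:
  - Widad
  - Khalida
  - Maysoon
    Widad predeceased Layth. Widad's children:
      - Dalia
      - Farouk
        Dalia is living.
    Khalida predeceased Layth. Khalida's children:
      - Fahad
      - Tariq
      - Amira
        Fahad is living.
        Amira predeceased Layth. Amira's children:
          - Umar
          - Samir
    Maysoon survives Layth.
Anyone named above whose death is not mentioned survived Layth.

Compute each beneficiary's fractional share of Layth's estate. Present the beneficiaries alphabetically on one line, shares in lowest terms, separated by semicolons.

There is no surviving spouse, so the entire estate passes to Layth's descendants per capita at each generation.
At generation 1 (Widad, Khalida, Maysoon) there are 3 shares of (1)/3 = 1/3 each.
Living: Maysoon — each takes 1/3.
Deceased: Widad and Khalida. Their combined 2/3 is pooled and carried to generation 2.
At generation 2 (Dalia, Farouk, Fahad, Tariq, Amira) there are 5 shares of (2/3)/5 = 2/15 each.
Living: Dalia, Farouk, Fahad, and Tariq — each takes 2/15.
Deceased: Amira. That 2/15 share is carried to generation 3.
At generation 3 (Umar, Samir) there are 2 shares of (2/15)/2 = 1/15 each.
Living: Umar and Samir — each takes 1/15.

Dalia 2/15; Fahad 2/15; Farouk 2/15; Maysoon 1/3; Samir 1/15; Tariq 2/15; Umar 1/15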